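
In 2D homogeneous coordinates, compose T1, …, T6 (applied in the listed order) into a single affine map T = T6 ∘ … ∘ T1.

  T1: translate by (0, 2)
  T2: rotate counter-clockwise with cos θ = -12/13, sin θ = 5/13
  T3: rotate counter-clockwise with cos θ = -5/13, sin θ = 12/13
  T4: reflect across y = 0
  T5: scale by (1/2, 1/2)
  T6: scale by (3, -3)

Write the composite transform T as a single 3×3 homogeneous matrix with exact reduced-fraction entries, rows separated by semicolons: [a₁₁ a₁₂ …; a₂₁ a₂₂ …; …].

T1 = [1 0 0; 0 1 2; 0 0 1]
T2·T1 = [-12/13 -5/13 -10/13; 5/13 -12/13 -24/13; 0 0 1]
T3·…·T1 = [0 1 2; -1 0 0; 0 0 1]
T4·…·T1 = [0 1 2; 1 0 0; 0 0 1]
T5·…·T1 = [0 1/2 1; 1/2 0 0; 0 0 1]
T6·…·T1 = [0 3/2 3; -3/2 0 0; 0 0 1]

T = [0 3/2 3; -3/2 0 0; 0 0 1]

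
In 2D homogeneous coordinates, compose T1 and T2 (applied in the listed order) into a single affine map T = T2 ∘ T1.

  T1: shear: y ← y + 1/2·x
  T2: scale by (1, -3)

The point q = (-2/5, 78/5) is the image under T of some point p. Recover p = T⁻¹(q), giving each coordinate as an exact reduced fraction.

p = (-2/5, -5)

T1 = [1 0 0; 1/2 1 0; 0 0 1]
T2·T1 = [1 0 0; -3/2 -3 0; 0 0 1]
det M = -3; M⁻¹ = [1 0 0; -1/2 -1/3 0; 0 0 1]
M⁻¹ · (-2/5, 78/5)ᵀ = (-2/5, -5)ᵀ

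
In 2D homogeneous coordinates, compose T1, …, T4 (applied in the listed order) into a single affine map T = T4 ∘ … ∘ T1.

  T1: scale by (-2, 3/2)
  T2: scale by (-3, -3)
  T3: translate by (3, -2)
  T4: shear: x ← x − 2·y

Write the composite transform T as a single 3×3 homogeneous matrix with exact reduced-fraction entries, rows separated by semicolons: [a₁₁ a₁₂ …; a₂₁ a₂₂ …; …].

T = [6 9 7; 0 -9/2 -2; 0 0 1]

T1 = [-2 0 0; 0 3/2 0; 0 0 1]
T2·T1 = [6 0 0; 0 -9/2 0; 0 0 1]
T3·…·T1 = [6 0 3; 0 -9/2 -2; 0 0 1]
T4·…·T1 = [6 9 7; 0 -9/2 -2; 0 0 1]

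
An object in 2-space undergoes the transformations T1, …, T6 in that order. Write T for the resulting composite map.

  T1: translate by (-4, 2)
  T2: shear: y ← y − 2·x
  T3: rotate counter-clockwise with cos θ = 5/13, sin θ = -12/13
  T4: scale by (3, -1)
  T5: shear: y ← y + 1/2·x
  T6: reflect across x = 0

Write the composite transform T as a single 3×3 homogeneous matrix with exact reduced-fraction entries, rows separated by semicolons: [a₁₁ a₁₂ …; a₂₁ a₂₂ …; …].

T = [57/13 -36/13 -300/13; -1/2 1 4; 0 0 1]

T1 = [1 0 -4; 0 1 2; 0 0 1]
T2·T1 = [1 0 -4; -2 1 10; 0 0 1]
T3·…·T1 = [-19/13 12/13 100/13; -22/13 5/13 98/13; 0 0 1]
T4·…·T1 = [-57/13 36/13 300/13; 22/13 -5/13 -98/13; 0 0 1]
T5·…·T1 = [-57/13 36/13 300/13; -1/2 1 4; 0 0 1]
T6·…·T1 = [57/13 -36/13 -300/13; -1/2 1 4; 0 0 1]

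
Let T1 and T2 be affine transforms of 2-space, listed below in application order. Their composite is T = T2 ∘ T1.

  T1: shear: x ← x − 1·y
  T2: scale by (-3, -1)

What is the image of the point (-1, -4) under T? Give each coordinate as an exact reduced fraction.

T1 shear: x ← x − 1·y: (-1, -4) → (3, -4)
T2 scale by (-3, -1): (3, -4) → (-9, 4)

T(p) = (-9, 4)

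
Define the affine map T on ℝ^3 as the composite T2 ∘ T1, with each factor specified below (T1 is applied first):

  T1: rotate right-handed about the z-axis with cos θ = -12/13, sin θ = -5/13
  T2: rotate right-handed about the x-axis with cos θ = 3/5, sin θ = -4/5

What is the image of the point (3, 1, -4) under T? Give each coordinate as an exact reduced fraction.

T(p) = (-31/13, -289/65, -48/65)

T1 rotate right-handed about the z-axis with cos θ = -12/13, sin θ = -5/13: (3, 1, -4) → (-31/13, -27/13, -4)
T2 rotate right-handed about the x-axis with cos θ = 3/5, sin θ = -4/5: (-31/13, -27/13, -4) → (-31/13, -289/65, -48/65)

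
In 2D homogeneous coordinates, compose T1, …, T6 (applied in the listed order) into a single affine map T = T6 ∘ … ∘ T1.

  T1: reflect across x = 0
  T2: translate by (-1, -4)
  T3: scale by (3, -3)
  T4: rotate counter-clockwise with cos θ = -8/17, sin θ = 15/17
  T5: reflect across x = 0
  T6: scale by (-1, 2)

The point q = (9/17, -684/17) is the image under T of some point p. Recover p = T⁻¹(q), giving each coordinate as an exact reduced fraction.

p = (5, 1)

T1 = [-1 0 0; 0 1 0; 0 0 1]
T2·T1 = [-1 0 -1; 0 1 -4; 0 0 1]
T3·…·T1 = [-3 0 -3; 0 -3 12; 0 0 1]
T4·…·T1 = [24/17 45/17 -156/17; -45/17 24/17 -141/17; 0 0 1]
T5·…·T1 = [-24/17 -45/17 156/17; -45/17 24/17 -141/17; 0 0 1]
T6·…·T1 = [24/17 45/17 -156/17; -90/17 48/17 -282/17; 0 0 1]
det M = 18; M⁻¹ = [8/51 -5/34 -1; 5/17 4/51 4; 0 0 1]
M⁻¹ · (9/17, -684/17)ᵀ = (5, 1)ᵀ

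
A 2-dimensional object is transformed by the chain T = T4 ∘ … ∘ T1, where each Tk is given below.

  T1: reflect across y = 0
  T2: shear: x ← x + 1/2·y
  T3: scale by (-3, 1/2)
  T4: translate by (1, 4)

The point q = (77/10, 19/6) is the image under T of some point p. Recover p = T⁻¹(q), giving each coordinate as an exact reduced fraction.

p = (-7/5, 5/3)

T1 = [1 0 0; 0 -1 0; 0 0 1]
T2·T1 = [1 -1/2 0; 0 -1 0; 0 0 1]
T3·…·T1 = [-3 3/2 0; 0 -1/2 0; 0 0 1]
T4·…·T1 = [-3 3/2 1; 0 -1/2 4; 0 0 1]
det M = 3/2; M⁻¹ = [-1/3 -1 13/3; 0 -2 8; 0 0 1]
M⁻¹ · (77/10, 19/6)ᵀ = (-7/5, 5/3)ᵀ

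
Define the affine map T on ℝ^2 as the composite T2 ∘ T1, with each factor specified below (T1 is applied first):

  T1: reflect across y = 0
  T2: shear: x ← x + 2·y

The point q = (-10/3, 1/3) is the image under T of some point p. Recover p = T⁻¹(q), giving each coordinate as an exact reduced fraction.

p = (-4, -1/3)

T1 = [1 0 0; 0 -1 0; 0 0 1]
T2·T1 = [1 -2 0; 0 -1 0; 0 0 1]
det M = -1; M⁻¹ = [1 -2 0; 0 -1 0; 0 0 1]
M⁻¹ · (-10/3, 1/3)ᵀ = (-4, -1/3)ᵀ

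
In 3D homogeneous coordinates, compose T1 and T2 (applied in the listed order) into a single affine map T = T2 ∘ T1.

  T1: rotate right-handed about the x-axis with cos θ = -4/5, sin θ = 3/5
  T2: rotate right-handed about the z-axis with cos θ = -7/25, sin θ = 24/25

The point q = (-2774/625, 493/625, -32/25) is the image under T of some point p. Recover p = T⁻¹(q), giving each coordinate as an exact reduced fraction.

p = (2, -4, -7/5)

T1 = [1 0 0 0; 0 -4/5 -3/5 0; 0 3/5 -4/5 0; 0 0 0 1]
T2·T1 = [-7/25 96/125 72/125 0; 24/25 28/125 21/125 0; 0 3/5 -4/5 0; 0 0 0 1]
det M = 1; M⁻¹ = [-7/25 24/25 0 0; 96/125 28/125 3/5 0; 72/125 21/125 -4/5 0; 0 0 0 1]
M⁻¹ · (-2774/625, 493/625, -32/25)ᵀ = (2, -4, -7/5)ᵀ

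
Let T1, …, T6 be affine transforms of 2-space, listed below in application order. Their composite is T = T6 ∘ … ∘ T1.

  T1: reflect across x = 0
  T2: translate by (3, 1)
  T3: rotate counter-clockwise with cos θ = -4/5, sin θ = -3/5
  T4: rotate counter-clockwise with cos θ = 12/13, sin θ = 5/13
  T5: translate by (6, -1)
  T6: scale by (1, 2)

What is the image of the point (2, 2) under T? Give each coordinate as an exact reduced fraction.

T1 reflect across x = 0: (2, 2) → (-2, 2)
T2 translate by (3, 1): (-2, 2) → (1, 3)
T3 rotate counter-clockwise with cos θ = -4/5, sin θ = -3/5: (1, 3) → (1, -3)
T4 rotate counter-clockwise with cos θ = 12/13, sin θ = 5/13: (1, -3) → (27/13, -31/13)
T5 translate by (6, -1): (27/13, -31/13) → (105/13, -44/13)
T6 scale by (1, 2): (105/13, -44/13) → (105/13, -88/13)

T(p) = (105/13, -88/13)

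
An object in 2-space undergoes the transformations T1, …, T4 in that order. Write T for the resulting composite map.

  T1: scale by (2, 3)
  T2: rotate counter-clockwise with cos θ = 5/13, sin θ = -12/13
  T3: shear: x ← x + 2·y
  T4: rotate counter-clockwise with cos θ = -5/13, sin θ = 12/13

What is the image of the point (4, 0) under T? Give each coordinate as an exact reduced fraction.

T(p) = (1912/169, -1344/169)

T1 scale by (2, 3): (4, 0) → (8, 0)
T2 rotate counter-clockwise with cos θ = 5/13, sin θ = -12/13: (8, 0) → (40/13, -96/13)
T3 shear: x ← x + 2·y: (40/13, -96/13) → (-152/13, -96/13)
T4 rotate counter-clockwise with cos θ = -5/13, sin θ = 12/13: (-152/13, -96/13) → (1912/169, -1344/169)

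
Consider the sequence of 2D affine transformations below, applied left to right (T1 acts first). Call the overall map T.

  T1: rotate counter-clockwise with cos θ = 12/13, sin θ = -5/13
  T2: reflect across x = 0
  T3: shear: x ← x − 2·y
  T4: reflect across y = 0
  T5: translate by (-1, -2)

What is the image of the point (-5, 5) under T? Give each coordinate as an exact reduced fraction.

T(p) = (-148/13, -111/13)

T1 rotate counter-clockwise with cos θ = 12/13, sin θ = -5/13: (-5, 5) → (-35/13, 85/13)
T2 reflect across x = 0: (-35/13, 85/13) → (35/13, 85/13)
T3 shear: x ← x − 2·y: (35/13, 85/13) → (-135/13, 85/13)
T4 reflect across y = 0: (-135/13, 85/13) → (-135/13, -85/13)
T5 translate by (-1, -2): (-135/13, -85/13) → (-148/13, -111/13)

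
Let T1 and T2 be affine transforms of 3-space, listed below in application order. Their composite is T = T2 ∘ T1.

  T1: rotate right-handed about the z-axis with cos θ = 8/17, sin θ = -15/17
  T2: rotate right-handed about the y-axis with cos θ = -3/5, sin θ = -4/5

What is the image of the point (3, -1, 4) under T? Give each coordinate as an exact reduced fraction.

T(p) = (-299/85, -53/17, -168/85)

T1 rotate right-handed about the z-axis with cos θ = 8/17, sin θ = -15/17: (3, -1, 4) → (9/17, -53/17, 4)
T2 rotate right-handed about the y-axis with cos θ = -3/5, sin θ = -4/5: (9/17, -53/17, 4) → (-299/85, -53/17, -168/85)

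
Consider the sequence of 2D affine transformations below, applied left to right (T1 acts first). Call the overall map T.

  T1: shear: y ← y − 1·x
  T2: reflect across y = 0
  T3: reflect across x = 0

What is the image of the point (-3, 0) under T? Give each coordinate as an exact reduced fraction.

T1 shear: y ← y − 1·x: (-3, 0) → (-3, 3)
T2 reflect across y = 0: (-3, 3) → (-3, -3)
T3 reflect across x = 0: (-3, -3) → (3, -3)

T(p) = (3, -3)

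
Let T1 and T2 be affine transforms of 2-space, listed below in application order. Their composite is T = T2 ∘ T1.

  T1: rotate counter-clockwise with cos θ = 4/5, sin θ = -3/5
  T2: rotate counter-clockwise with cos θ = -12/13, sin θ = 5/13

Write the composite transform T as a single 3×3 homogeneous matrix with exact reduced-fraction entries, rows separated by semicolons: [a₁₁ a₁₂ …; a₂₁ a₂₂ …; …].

T1 = [4/5 3/5 0; -3/5 4/5 0; 0 0 1]
T2·T1 = [-33/65 -56/65 0; 56/65 -33/65 0; 0 0 1]

T = [-33/65 -56/65 0; 56/65 -33/65 0; 0 0 1]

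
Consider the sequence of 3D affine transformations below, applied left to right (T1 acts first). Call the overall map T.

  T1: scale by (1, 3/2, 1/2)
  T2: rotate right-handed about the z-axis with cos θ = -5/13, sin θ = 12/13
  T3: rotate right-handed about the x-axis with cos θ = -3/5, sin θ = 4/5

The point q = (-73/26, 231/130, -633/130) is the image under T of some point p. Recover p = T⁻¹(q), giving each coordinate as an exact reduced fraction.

p = (-7/2, 3, 3)

T1 = [1 0 0 0; 0 3/2 0 0; 0 0 1/2 0; 0 0 0 1]
T2·T1 = [-5/13 -18/13 0 0; 12/13 -15/26 0 0; 0 0 1/2 0; 0 0 0 1]
T3·…·T1 = [-5/13 -18/13 0 0; -36/65 9/26 -2/5 0; 48/65 -6/13 -3/10 0; 0 0 0 1]
det M = 3/4; M⁻¹ = [-5/13 -36/65 48/65 0; -8/13 2/13 -8/39 0; 0 -8/5 -6/5 0; 0 0 0 1]
M⁻¹ · (-73/26, 231/130, -633/130)ᵀ = (-7/2, 3, 3)ᵀ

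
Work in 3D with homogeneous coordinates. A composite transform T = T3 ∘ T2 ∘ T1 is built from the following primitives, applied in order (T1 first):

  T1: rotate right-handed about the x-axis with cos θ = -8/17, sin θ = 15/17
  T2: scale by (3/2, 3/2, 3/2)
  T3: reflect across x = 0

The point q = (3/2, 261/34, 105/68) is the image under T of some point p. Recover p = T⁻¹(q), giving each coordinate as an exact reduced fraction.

T1 = [1 0 0 0; 0 -8/17 -15/17 0; 0 15/17 -8/17 0; 0 0 0 1]
T2·T1 = [3/2 0 0 0; 0 -12/17 -45/34 0; 0 45/34 -12/17 0; 0 0 0 1]
T3·…·T1 = [-3/2 0 0 0; 0 -12/17 -45/34 0; 0 45/34 -12/17 0; 0 0 0 1]
det M = -27/8; M⁻¹ = [-2/3 0 0 0; 0 -16/51 10/17 0; 0 -10/17 -16/51 0; 0 0 0 1]
M⁻¹ · (3/2, 261/34, 105/68)ᵀ = (-1, -3/2, -5)ᵀ

p = (-1, -3/2, -5)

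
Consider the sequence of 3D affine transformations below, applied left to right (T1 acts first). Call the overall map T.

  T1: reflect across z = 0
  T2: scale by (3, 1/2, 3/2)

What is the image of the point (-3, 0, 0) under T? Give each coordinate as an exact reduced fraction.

T1 reflect across z = 0: (-3, 0, 0) → (-3, 0, 0)
T2 scale by (3, 1/2, 3/2): (-3, 0, 0) → (-9, 0, 0)

T(p) = (-9, 0, 0)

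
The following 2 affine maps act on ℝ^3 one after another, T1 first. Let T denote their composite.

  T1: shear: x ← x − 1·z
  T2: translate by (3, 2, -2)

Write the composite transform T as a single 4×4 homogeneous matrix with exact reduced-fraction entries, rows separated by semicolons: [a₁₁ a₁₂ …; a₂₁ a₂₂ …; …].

T = [1 0 -1 3; 0 1 0 2; 0 0 1 -2; 0 0 0 1]

T1 = [1 0 -1 0; 0 1 0 0; 0 0 1 0; 0 0 0 1]
T2·T1 = [1 0 -1 3; 0 1 0 2; 0 0 1 -2; 0 0 0 1]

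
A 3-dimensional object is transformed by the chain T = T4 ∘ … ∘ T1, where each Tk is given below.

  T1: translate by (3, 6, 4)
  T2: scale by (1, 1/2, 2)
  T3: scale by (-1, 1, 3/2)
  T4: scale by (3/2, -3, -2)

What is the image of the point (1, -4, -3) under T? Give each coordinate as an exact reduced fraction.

T(p) = (-6, -3, -6)

T1 translate by (3, 6, 4): (1, -4, -3) → (4, 2, 1)
T2 scale by (1, 1/2, 2): (4, 2, 1) → (4, 1, 2)
T3 scale by (-1, 1, 3/2): (4, 1, 2) → (-4, 1, 3)
T4 scale by (3/2, -3, -2): (-4, 1, 3) → (-6, -3, -6)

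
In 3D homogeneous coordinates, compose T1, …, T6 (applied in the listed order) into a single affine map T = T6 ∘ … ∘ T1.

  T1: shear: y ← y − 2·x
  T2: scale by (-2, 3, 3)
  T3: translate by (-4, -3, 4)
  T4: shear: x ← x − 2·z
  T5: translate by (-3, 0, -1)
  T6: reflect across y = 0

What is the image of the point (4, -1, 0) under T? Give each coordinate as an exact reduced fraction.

T(p) = (-23, 30, 3)

T1 shear: y ← y − 2·x: (4, -1, 0) → (4, -9, 0)
T2 scale by (-2, 3, 3): (4, -9, 0) → (-8, -27, 0)
T3 translate by (-4, -3, 4): (-8, -27, 0) → (-12, -30, 4)
T4 shear: x ← x − 2·z: (-12, -30, 4) → (-20, -30, 4)
T5 translate by (-3, 0, -1): (-20, -30, 4) → (-23, -30, 3)
T6 reflect across y = 0: (-23, -30, 3) → (-23, 30, 3)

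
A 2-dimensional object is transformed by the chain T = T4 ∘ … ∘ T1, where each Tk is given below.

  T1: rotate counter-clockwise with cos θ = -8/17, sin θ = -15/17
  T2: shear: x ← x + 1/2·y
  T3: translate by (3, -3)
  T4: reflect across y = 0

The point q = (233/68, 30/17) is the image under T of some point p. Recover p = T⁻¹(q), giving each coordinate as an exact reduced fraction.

T1 = [-8/17 15/17 0; -15/17 -8/17 0; 0 0 1]
T2·T1 = [-31/34 11/17 0; -15/17 -8/17 0; 0 0 1]
T3·…·T1 = [-31/34 11/17 3; -15/17 -8/17 -3; 0 0 1]
T4·…·T1 = [-31/34 11/17 3; 15/17 8/17 3; 0 0 1]
det M = -1; M⁻¹ = [-8/17 11/17 -9/17; 15/17 31/34 -183/34; 0 0 1]
M⁻¹ · (233/68, 30/17)ᵀ = (-1, -3/4)ᵀ

p = (-1, -3/4)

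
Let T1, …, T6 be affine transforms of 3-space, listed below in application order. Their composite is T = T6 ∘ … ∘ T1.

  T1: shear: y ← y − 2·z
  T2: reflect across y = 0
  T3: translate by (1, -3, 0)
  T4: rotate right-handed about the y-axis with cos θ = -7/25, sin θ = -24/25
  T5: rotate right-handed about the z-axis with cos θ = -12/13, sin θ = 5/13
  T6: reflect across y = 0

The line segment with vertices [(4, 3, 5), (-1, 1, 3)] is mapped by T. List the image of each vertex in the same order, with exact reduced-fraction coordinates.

T1 shear: y ← y − 2·z: (4, 3, 5) → (4, -7, 5); (-1, 1, 3) → (-1, -5, 3)
T2 reflect across y = 0: (4, -7, 5) → (4, 7, 5); (-1, -5, 3) → (-1, 5, 3)
T3 translate by (1, -3, 0): (4, 7, 5) → (5, 4, 5); (-1, 5, 3) → (0, 2, 3)
T4 rotate right-handed about the y-axis with cos θ = -7/25, sin θ = -24/25: (5, 4, 5) → (-31/5, 4, 17/5); (0, 2, 3) → (-72/25, 2, -21/25)
T5 rotate right-handed about the z-axis with cos θ = -12/13, sin θ = 5/13: (-31/5, 4, 17/5) → (272/65, -79/13, 17/5); (-72/25, 2, -21/25) → (614/325, -192/65, -21/25)
T6 reflect across y = 0: (272/65, -79/13, 17/5) → (272/65, 79/13, 17/5); (614/325, -192/65, -21/25) → (614/325, 192/65, -21/25)

image vertices: (272/65, 79/13, 17/5), (614/325, 192/65, -21/25)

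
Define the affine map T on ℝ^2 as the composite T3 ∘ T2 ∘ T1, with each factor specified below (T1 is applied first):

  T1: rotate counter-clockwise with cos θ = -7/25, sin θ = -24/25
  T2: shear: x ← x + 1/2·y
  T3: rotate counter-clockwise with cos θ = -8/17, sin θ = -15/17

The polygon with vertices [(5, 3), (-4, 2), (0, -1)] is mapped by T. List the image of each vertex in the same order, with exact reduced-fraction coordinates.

T1 rotate counter-clockwise with cos θ = -7/25, sin θ = -24/25: (5, 3) → (37/25, -141/25); (-4, 2) → (76/25, 82/25); (0, -1) → (-24/25, 7/25)
T2 shear: x ← x + 1/2·y: (37/25, -141/25) → (-67/50, -141/25); (76/25, 82/25) → (117/25, 82/25); (-24/25, 7/25) → (-41/50, 7/25)
T3 rotate counter-clockwise with cos θ = -8/17, sin θ = -15/17: (-67/50, -141/25) → (-1847/425, 3261/850); (117/25, 82/25) → (294/425, -2411/425); (-41/50, 7/25) → (269/425, 503/850)

image vertices: (-1847/425, 3261/850), (294/425, -2411/425), (269/425, 503/850)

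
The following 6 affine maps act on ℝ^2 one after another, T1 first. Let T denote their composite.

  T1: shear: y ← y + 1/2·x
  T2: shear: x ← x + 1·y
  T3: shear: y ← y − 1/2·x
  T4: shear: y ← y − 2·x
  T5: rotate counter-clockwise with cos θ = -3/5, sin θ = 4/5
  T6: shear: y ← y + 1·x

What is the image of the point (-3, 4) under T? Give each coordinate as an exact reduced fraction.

T1 shear: y ← y + 1/2·x: (-3, 4) → (-3, 5/2)
T2 shear: x ← x + 1·y: (-3, 5/2) → (-1/2, 5/2)
T3 shear: y ← y − 1/2·x: (-1/2, 5/2) → (-1/2, 11/4)
T4 shear: y ← y − 2·x: (-1/2, 11/4) → (-1/2, 15/4)
T5 rotate counter-clockwise with cos θ = -3/5, sin θ = 4/5: (-1/2, 15/4) → (-27/10, -53/20)
T6 shear: y ← y + 1·x: (-27/10, -53/20) → (-27/10, -107/20)

T(p) = (-27/10, -107/20)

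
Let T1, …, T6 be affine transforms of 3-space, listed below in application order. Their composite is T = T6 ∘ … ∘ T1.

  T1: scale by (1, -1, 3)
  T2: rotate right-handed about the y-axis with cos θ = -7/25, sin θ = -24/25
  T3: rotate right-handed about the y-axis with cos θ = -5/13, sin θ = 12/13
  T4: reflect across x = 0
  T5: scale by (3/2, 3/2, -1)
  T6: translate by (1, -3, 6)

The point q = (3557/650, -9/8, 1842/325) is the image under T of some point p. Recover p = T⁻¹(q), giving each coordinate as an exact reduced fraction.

p = (-3, -5/4, 0)

T1 = [1 0 0 0; 0 -1 0 0; 0 0 3 0; 0 0 0 1]
T2·T1 = [-7/25 0 -72/25 0; 0 -1 0 0; 24/25 0 -21/25 0; 0 0 0 1]
T3·…·T1 = [323/325 0 108/325 0; 0 -1 0 0; -36/325 0 969/325 0; 0 0 0 1]
T4·…·T1 = [-323/325 0 -108/325 0; 0 -1 0 0; -36/325 0 969/325 0; 0 0 0 1]
T5·…·T1 = [-969/650 0 -162/325 0; 0 -3/2 0 0; 36/325 0 -969/325 0; 0 0 0 1]
T6·…·T1 = [-969/650 0 -162/325 1; 0 -3/2 0 -3; 36/325 0 -969/325 6; 0 0 0 1]
det M = -27/4; M⁻¹ = [-646/975 0 36/325 -2/975; 0 -2/3 0 -2; -8/325 0 -323/975 654/325; 0 0 0 1]
M⁻¹ · (3557/650, -9/8, 1842/325)ᵀ = (-3, -5/4, 0)ᵀ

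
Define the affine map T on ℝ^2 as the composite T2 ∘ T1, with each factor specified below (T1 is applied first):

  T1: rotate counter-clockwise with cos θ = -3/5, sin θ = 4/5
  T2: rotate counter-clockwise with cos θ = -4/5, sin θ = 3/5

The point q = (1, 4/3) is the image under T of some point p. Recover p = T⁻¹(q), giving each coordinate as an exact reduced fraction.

p = (-4/3, 1)

T1 = [-3/5 -4/5 0; 4/5 -3/5 0; 0 0 1]
T2·T1 = [0 1 0; -1 0 0; 0 0 1]
det M = 1; M⁻¹ = [0 -1 0; 1 0 0; 0 0 1]
M⁻¹ · (1, 4/3)ᵀ = (-4/3, 1)ᵀ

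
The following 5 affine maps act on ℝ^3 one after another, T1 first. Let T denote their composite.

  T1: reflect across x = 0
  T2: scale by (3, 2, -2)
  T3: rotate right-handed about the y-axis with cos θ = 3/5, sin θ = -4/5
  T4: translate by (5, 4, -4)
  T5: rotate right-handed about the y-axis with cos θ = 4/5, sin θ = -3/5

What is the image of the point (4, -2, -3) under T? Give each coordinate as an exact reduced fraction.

T(p) = (2/5, 0, -61/5)

T1 reflect across x = 0: (4, -2, -3) → (-4, -2, -3)
T2 scale by (3, 2, -2): (-4, -2, -3) → (-12, -4, 6)
T3 rotate right-handed about the y-axis with cos θ = 3/5, sin θ = -4/5: (-12, -4, 6) → (-12, -4, -6)
T4 translate by (5, 4, -4): (-12, -4, -6) → (-7, 0, -10)
T5 rotate right-handed about the y-axis with cos θ = 4/5, sin θ = -3/5: (-7, 0, -10) → (2/5, 0, -61/5)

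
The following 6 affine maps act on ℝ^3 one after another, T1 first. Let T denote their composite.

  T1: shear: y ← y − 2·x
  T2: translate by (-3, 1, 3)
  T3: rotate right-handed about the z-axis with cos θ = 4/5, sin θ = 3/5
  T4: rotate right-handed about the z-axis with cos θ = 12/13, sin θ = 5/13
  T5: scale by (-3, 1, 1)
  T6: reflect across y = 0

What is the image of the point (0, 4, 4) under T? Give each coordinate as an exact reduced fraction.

T(p) = (1137/65, 3/65, 7)

T1 shear: y ← y − 2·x: (0, 4, 4) → (0, 4, 4)
T2 translate by (-3, 1, 3): (0, 4, 4) → (-3, 5, 7)
T3 rotate right-handed about the z-axis with cos θ = 4/5, sin θ = 3/5: (-3, 5, 7) → (-27/5, 11/5, 7)
T4 rotate right-handed about the z-axis with cos θ = 12/13, sin θ = 5/13: (-27/5, 11/5, 7) → (-379/65, -3/65, 7)
T5 scale by (-3, 1, 1): (-379/65, -3/65, 7) → (1137/65, -3/65, 7)
T6 reflect across y = 0: (1137/65, -3/65, 7) → (1137/65, 3/65, 7)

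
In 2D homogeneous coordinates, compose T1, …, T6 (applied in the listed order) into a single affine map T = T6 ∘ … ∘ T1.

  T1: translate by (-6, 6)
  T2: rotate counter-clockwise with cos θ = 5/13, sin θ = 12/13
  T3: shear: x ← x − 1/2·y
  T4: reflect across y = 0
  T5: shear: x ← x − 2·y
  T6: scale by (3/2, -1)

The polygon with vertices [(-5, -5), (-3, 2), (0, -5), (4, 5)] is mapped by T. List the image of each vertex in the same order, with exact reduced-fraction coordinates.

T1 translate by (-6, 6): (-5, -5) → (-11, 1); (-3, 2) → (-9, 8); (0, -5) → (-6, 1); (4, 5) → (-2, 11)
T2 rotate counter-clockwise with cos θ = 5/13, sin θ = 12/13: (-11, 1) → (-67/13, -127/13); (-9, 8) → (-141/13, -68/13); (-6, 1) → (-42/13, -67/13); (-2, 11) → (-142/13, 31/13)
T3 shear: x ← x − 1/2·y: (-67/13, -127/13) → (-7/26, -127/13); (-141/13, -68/13) → (-107/13, -68/13); (-42/13, -67/13) → (-17/26, -67/13); (-142/13, 31/13) → (-315/26, 31/13)
T4 reflect across y = 0: (-7/26, -127/13) → (-7/26, 127/13); (-107/13, -68/13) → (-107/13, 68/13); (-17/26, -67/13) → (-17/26, 67/13); (-315/26, 31/13) → (-315/26, -31/13)
T5 shear: x ← x − 2·y: (-7/26, 127/13) → (-515/26, 127/13); (-107/13, 68/13) → (-243/13, 68/13); (-17/26, 67/13) → (-285/26, 67/13); (-315/26, -31/13) → (-191/26, -31/13)
T6 scale by (3/2, -1): (-515/26, 127/13) → (-1545/52, -127/13); (-243/13, 68/13) → (-729/26, -68/13); (-285/26, 67/13) → (-855/52, -67/13); (-191/26, -31/13) → (-573/52, 31/13)

image vertices: (-1545/52, -127/13), (-729/26, -68/13), (-855/52, -67/13), (-573/52, 31/13)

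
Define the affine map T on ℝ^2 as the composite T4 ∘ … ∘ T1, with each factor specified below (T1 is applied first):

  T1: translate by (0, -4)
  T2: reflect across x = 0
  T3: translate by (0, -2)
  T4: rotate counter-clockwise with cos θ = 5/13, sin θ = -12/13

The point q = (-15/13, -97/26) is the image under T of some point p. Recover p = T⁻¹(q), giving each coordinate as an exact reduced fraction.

T1 = [1 0 0; 0 1 -4; 0 0 1]
T2·T1 = [-1 0 0; 0 1 -4; 0 0 1]
T3·…·T1 = [-1 0 0; 0 1 -6; 0 0 1]
T4·…·T1 = [-5/13 12/13 -72/13; 12/13 5/13 -30/13; 0 0 1]
det M = -1; M⁻¹ = [-5/13 12/13 0; 12/13 5/13 6; 0 0 1]
M⁻¹ · (-15/13, -97/26)ᵀ = (-3, 7/2)ᵀ

p = (-3, 7/2)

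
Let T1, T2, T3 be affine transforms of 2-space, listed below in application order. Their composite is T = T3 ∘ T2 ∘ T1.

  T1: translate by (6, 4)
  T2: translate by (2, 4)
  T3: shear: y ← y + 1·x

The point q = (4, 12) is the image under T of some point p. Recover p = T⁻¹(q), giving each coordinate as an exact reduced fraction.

p = (-4, 0)

T1 = [1 0 6; 0 1 4; 0 0 1]
T2·T1 = [1 0 8; 0 1 8; 0 0 1]
T3·…·T1 = [1 0 8; 1 1 16; 0 0 1]
det M = 1; M⁻¹ = [1 0 -8; -1 1 -8; 0 0 1]
M⁻¹ · (4, 12)ᵀ = (-4, 0)ᵀ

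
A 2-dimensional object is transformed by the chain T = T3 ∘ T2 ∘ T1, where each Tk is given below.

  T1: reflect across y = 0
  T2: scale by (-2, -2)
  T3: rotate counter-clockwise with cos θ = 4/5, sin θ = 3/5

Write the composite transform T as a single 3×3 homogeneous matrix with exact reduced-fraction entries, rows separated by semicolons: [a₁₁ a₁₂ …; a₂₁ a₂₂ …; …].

T1 = [1 0 0; 0 -1 0; 0 0 1]
T2·T1 = [-2 0 0; 0 2 0; 0 0 1]
T3·…·T1 = [-8/5 -6/5 0; -6/5 8/5 0; 0 0 1]

T = [-8/5 -6/5 0; -6/5 8/5 0; 0 0 1]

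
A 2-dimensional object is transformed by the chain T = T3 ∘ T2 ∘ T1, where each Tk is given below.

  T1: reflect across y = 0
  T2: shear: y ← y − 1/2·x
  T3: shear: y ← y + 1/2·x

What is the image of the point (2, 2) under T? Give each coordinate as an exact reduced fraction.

T(p) = (2, -2)

T1 reflect across y = 0: (2, 2) → (2, -2)
T2 shear: y ← y − 1/2·x: (2, -2) → (2, -3)
T3 shear: y ← y + 1/2·x: (2, -3) → (2, -2)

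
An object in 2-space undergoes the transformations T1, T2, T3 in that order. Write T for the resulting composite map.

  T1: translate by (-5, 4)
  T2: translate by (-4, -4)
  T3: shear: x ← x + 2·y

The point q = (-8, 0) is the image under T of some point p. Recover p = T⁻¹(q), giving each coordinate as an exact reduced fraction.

T1 = [1 0 -5; 0 1 4; 0 0 1]
T2·T1 = [1 0 -9; 0 1 0; 0 0 1]
T3·…·T1 = [1 2 -9; 0 1 0; 0 0 1]
det M = 1; M⁻¹ = [1 -2 9; 0 1 0; 0 0 1]
M⁻¹ · (-8, 0)ᵀ = (1, 0)ᵀ

p = (1, 0)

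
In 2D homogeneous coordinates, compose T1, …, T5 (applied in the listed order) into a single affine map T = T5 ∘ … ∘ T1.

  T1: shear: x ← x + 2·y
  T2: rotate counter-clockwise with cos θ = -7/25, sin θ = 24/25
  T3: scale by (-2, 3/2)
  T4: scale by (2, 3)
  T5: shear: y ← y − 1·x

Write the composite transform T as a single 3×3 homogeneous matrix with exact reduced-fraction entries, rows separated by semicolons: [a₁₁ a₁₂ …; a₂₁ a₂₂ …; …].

T1 = [1 2 0; 0 1 0; 0 0 1]
T2·T1 = [-7/25 -38/25 0; 24/25 41/25 0; 0 0 1]
T3·…·T1 = [14/25 76/25 0; 36/25 123/50 0; 0 0 1]
T4·…·T1 = [28/25 152/25 0; 108/25 369/50 0; 0 0 1]
T5·…·T1 = [28/25 152/25 0; 16/5 13/10 0; 0 0 1]

T = [28/25 152/25 0; 16/5 13/10 0; 0 0 1]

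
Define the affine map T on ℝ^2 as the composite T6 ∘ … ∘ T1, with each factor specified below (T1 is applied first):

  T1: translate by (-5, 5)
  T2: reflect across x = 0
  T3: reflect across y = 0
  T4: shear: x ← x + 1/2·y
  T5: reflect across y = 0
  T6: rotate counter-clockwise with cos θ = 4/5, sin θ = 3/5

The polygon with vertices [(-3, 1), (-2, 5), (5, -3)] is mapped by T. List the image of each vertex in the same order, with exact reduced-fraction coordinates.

image vertices: (2/5, 39/5), (-22/5, 46/5), (-2, 1)

T1 translate by (-5, 5): (-3, 1) → (-8, 6); (-2, 5) → (-7, 10); (5, -3) → (0, 2)
T2 reflect across x = 0: (-8, 6) → (8, 6); (-7, 10) → (7, 10); (0, 2) → (0, 2)
T3 reflect across y = 0: (8, 6) → (8, -6); (7, 10) → (7, -10); (0, 2) → (0, -2)
T4 shear: x ← x + 1/2·y: (8, -6) → (5, -6); (7, -10) → (2, -10); (0, -2) → (-1, -2)
T5 reflect across y = 0: (5, -6) → (5, 6); (2, -10) → (2, 10); (-1, -2) → (-1, 2)
T6 rotate counter-clockwise with cos θ = 4/5, sin θ = 3/5: (5, 6) → (2/5, 39/5); (2, 10) → (-22/5, 46/5); (-1, 2) → (-2, 1)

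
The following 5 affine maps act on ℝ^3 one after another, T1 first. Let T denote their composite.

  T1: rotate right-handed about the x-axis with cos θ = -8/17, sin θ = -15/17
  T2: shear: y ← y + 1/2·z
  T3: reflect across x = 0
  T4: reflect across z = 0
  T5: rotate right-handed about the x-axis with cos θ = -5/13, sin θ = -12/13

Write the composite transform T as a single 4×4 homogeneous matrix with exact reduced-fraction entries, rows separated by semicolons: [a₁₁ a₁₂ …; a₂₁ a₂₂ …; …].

T1 = [1 0 0 0; 0 -8/17 15/17 0; 0 -15/17 -8/17 0; 0 0 0 1]
T2·T1 = [1 0 0 0; 0 -31/34 11/17 0; 0 -15/17 -8/17 0; 0 0 0 1]
T3·…·T1 = [-1 0 0 0; 0 -31/34 11/17 0; 0 -15/17 -8/17 0; 0 0 0 1]
T4·…·T1 = [-1 0 0 0; 0 -31/34 11/17 0; 0 15/17 8/17 0; 0 0 0 1]
T5·…·T1 = [-1 0 0 0; 0 515/442 41/221 0; 0 111/221 -172/221 0; 0 0 0 1]

T = [-1 0 0 0; 0 515/442 41/221 0; 0 111/221 -172/221 0; 0 0 0 1]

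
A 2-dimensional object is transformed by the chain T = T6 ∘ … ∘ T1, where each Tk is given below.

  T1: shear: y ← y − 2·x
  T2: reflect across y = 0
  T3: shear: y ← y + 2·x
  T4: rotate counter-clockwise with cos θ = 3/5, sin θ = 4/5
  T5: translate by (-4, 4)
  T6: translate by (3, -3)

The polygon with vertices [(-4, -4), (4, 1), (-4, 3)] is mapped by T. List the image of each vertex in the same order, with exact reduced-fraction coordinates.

T1 shear: y ← y − 2·x: (-4, -4) → (-4, 4); (4, 1) → (4, -7); (-4, 3) → (-4, 11)
T2 reflect across y = 0: (-4, 4) → (-4, -4); (4, -7) → (4, 7); (-4, 11) → (-4, -11)
T3 shear: y ← y + 2·x: (-4, -4) → (-4, -12); (4, 7) → (4, 15); (-4, -11) → (-4, -19)
T4 rotate counter-clockwise with cos θ = 3/5, sin θ = 4/5: (-4, -12) → (36/5, -52/5); (4, 15) → (-48/5, 61/5); (-4, -19) → (64/5, -73/5)
T5 translate by (-4, 4): (36/5, -52/5) → (16/5, -32/5); (-48/5, 61/5) → (-68/5, 81/5); (64/5, -73/5) → (44/5, -53/5)
T6 translate by (3, -3): (16/5, -32/5) → (31/5, -47/5); (-68/5, 81/5) → (-53/5, 66/5); (44/5, -53/5) → (59/5, -68/5)

image vertices: (31/5, -47/5), (-53/5, 66/5), (59/5, -68/5)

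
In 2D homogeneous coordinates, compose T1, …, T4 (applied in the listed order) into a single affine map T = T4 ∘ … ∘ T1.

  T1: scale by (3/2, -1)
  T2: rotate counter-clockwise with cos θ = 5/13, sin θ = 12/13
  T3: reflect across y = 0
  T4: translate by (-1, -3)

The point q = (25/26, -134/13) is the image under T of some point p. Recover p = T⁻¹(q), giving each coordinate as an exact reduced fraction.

p = (5, -1)

T1 = [3/2 0 0; 0 -1 0; 0 0 1]
T2·T1 = [15/26 12/13 0; 18/13 -5/13 0; 0 0 1]
T3·…·T1 = [15/26 12/13 0; -18/13 5/13 0; 0 0 1]
T4·…·T1 = [15/26 12/13 -1; -18/13 5/13 -3; 0 0 1]
det M = 3/2; M⁻¹ = [10/39 -8/13 -62/39; 12/13 5/13 27/13; 0 0 1]
M⁻¹ · (25/26, -134/13)ᵀ = (5, -1)ᵀ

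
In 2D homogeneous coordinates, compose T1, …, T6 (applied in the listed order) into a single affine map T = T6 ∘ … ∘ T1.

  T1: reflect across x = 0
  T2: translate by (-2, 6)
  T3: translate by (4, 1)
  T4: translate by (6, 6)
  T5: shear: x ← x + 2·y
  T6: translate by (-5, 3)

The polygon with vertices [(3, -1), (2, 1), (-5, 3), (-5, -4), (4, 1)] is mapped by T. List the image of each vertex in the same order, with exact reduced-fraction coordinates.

image vertices: (24, 15), (29, 17), (40, 19), (26, 12), (27, 17)

T1 reflect across x = 0: (3, -1) → (-3, -1); (2, 1) → (-2, 1); (-5, 3) → (5, 3); (-5, -4) → (5, -4); (4, 1) → (-4, 1)
T2 translate by (-2, 6): (-3, -1) → (-5, 5); (-2, 1) → (-4, 7); (5, 3) → (3, 9); (5, -4) → (3, 2); (-4, 1) → (-6, 7)
T3 translate by (4, 1): (-5, 5) → (-1, 6); (-4, 7) → (0, 8); (3, 9) → (7, 10); (3, 2) → (7, 3); (-6, 7) → (-2, 8)
T4 translate by (6, 6): (-1, 6) → (5, 12); (0, 8) → (6, 14); (7, 10) → (13, 16); (7, 3) → (13, 9); (-2, 8) → (4, 14)
T5 shear: x ← x + 2·y: (5, 12) → (29, 12); (6, 14) → (34, 14); (13, 16) → (45, 16); (13, 9) → (31, 9); (4, 14) → (32, 14)
T6 translate by (-5, 3): (29, 12) → (24, 15); (34, 14) → (29, 17); (45, 16) → (40, 19); (31, 9) → (26, 12); (32, 14) → (27, 17)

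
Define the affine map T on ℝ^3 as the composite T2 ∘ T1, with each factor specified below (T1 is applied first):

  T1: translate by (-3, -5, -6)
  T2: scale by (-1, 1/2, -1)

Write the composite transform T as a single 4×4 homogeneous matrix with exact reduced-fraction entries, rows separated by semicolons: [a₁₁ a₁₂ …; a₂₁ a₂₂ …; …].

T1 = [1 0 0 -3; 0 1 0 -5; 0 0 1 -6; 0 0 0 1]
T2·T1 = [-1 0 0 3; 0 1/2 0 -5/2; 0 0 -1 6; 0 0 0 1]

T = [-1 0 0 3; 0 1/2 0 -5/2; 0 0 -1 6; 0 0 0 1]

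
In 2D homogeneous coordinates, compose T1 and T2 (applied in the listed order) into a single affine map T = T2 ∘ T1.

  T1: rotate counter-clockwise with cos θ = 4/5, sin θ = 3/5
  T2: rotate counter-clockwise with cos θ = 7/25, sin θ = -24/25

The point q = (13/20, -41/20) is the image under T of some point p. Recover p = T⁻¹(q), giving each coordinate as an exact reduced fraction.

p = (7/4, -5/4)

T1 = [4/5 -3/5 0; 3/5 4/5 0; 0 0 1]
T2·T1 = [4/5 3/5 0; -3/5 4/5 0; 0 0 1]
det M = 1; M⁻¹ = [4/5 -3/5 0; 3/5 4/5 0; 0 0 1]
M⁻¹ · (13/20, -41/20)ᵀ = (7/4, -5/4)ᵀ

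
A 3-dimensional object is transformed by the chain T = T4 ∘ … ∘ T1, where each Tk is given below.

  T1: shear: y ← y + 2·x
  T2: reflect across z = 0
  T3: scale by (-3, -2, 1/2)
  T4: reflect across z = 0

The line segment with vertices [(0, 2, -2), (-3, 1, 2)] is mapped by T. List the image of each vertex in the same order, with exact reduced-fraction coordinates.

T1 shear: y ← y + 2·x: (0, 2, -2) → (0, 2, -2); (-3, 1, 2) → (-3, -5, 2)
T2 reflect across z = 0: (0, 2, -2) → (0, 2, 2); (-3, -5, 2) → (-3, -5, -2)
T3 scale by (-3, -2, 1/2): (0, 2, 2) → (0, -4, 1); (-3, -5, -2) → (9, 10, -1)
T4 reflect across z = 0: (0, -4, 1) → (0, -4, -1); (9, 10, -1) → (9, 10, 1)

image vertices: (0, -4, -1), (9, 10, 1)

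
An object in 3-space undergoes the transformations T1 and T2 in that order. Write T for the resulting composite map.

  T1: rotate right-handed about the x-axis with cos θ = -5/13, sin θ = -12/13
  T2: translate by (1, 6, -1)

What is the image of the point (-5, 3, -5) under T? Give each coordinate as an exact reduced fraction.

T(p) = (-4, 3/13, -24/13)

T1 rotate right-handed about the x-axis with cos θ = -5/13, sin θ = -12/13: (-5, 3, -5) → (-5, -75/13, -11/13)
T2 translate by (1, 6, -1): (-5, -75/13, -11/13) → (-4, 3/13, -24/13)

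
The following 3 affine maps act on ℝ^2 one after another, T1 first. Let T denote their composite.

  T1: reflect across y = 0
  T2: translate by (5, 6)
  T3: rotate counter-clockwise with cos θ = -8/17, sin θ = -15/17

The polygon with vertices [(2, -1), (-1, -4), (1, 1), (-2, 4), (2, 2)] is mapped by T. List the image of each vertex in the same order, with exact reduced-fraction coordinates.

T1 reflect across y = 0: (2, -1) → (2, 1); (-1, -4) → (-1, 4); (1, 1) → (1, -1); (-2, 4) → (-2, -4); (2, 2) → (2, -2)
T2 translate by (5, 6): (2, 1) → (7, 7); (-1, 4) → (4, 10); (1, -1) → (6, 5); (-2, -4) → (3, 2); (2, -2) → (7, 4)
T3 rotate counter-clockwise with cos θ = -8/17, sin θ = -15/17: (7, 7) → (49/17, -161/17); (4, 10) → (118/17, -140/17); (6, 5) → (27/17, -130/17); (3, 2) → (6/17, -61/17); (7, 4) → (4/17, -137/17)

image vertices: (49/17, -161/17), (118/17, -140/17), (27/17, -130/17), (6/17, -61/17), (4/17, -137/17)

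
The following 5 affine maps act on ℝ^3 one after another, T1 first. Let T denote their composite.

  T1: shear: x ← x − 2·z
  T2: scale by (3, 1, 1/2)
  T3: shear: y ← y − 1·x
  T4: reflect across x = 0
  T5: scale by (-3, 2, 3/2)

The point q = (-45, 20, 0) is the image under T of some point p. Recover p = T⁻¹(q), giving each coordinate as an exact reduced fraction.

p = (-5, -5, 0)

T1 = [1 0 -2 0; 0 1 0 0; 0 0 1 0; 0 0 0 1]
T2·T1 = [3 0 -6 0; 0 1 0 0; 0 0 1/2 0; 0 0 0 1]
T3·…·T1 = [3 0 -6 0; -3 1 6 0; 0 0 1/2 0; 0 0 0 1]
T4·…·T1 = [-3 0 6 0; -3 1 6 0; 0 0 1/2 0; 0 0 0 1]
T5·…·T1 = [9 0 -18 0; -6 2 12 0; 0 0 3/4 0; 0 0 0 1]
det M = 27/2; M⁻¹ = [1/9 0 8/3 0; 1/3 1/2 0 0; 0 0 4/3 0; 0 0 0 1]
M⁻¹ · (-45, 20, 0)ᵀ = (-5, -5, 0)ᵀ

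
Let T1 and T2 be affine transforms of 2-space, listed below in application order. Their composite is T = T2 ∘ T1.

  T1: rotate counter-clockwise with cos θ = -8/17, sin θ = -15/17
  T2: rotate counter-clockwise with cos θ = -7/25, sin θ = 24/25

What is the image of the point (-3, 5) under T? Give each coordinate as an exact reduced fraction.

T1 rotate counter-clockwise with cos θ = -8/17, sin θ = -15/17: (-3, 5) → (99/17, 5/17)
T2 rotate counter-clockwise with cos θ = -7/25, sin θ = 24/25: (99/17, 5/17) → (-813/425, 2341/425)

T(p) = (-813/425, 2341/425)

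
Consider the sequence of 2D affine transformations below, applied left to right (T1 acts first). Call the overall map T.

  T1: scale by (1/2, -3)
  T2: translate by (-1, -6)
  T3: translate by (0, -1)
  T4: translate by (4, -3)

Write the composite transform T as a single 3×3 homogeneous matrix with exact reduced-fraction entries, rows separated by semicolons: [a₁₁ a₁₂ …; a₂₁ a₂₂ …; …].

T1 = [1/2 0 0; 0 -3 0; 0 0 1]
T2·T1 = [1/2 0 -1; 0 -3 -6; 0 0 1]
T3·…·T1 = [1/2 0 -1; 0 -3 -7; 0 0 1]
T4·…·T1 = [1/2 0 3; 0 -3 -10; 0 0 1]

T = [1/2 0 3; 0 -3 -10; 0 0 1]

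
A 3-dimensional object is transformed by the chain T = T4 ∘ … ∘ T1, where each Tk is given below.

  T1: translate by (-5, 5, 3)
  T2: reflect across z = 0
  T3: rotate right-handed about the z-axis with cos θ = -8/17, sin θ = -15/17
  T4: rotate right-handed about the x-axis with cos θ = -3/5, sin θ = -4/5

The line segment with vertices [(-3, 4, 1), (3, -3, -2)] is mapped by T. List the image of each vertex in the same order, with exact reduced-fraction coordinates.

T1 translate by (-5, 5, 3): (-3, 4, 1) → (-8, 9, 4); (3, -3, -2) → (-2, 2, 1)
T2 reflect across z = 0: (-8, 9, 4) → (-8, 9, -4); (-2, 2, 1) → (-2, 2, -1)
T3 rotate right-handed about the z-axis with cos θ = -8/17, sin θ = -15/17: (-8, 9, -4) → (199/17, 48/17, -4); (-2, 2, -1) → (46/17, 14/17, -1)
T4 rotate right-handed about the x-axis with cos θ = -3/5, sin θ = -4/5: (199/17, 48/17, -4) → (199/17, -416/85, 12/85); (46/17, 14/17, -1) → (46/17, -22/17, -1/17)

image vertices: (199/17, -416/85, 12/85), (46/17, -22/17, -1/17)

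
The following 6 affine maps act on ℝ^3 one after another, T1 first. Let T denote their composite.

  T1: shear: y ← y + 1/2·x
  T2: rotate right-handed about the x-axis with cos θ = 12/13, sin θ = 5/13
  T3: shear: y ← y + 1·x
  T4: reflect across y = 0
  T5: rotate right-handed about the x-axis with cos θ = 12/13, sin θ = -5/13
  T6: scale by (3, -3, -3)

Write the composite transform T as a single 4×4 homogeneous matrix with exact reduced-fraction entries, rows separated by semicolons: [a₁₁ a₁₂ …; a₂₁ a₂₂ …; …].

T = [3 0 0 0; 1293/338 357/169 -360/169 0; -375/169 -360/169 -357/169 0; 0 0 0 1]

T1 = [1 0 0 0; 1/2 1 0 0; 0 0 1 0; 0 0 0 1]
T2·T1 = [1 0 0 0; 6/13 12/13 -5/13 0; 5/26 5/13 12/13 0; 0 0 0 1]
T3·…·T1 = [1 0 0 0; 19/13 12/13 -5/13 0; 5/26 5/13 12/13 0; 0 0 0 1]
T4·…·T1 = [1 0 0 0; -19/13 -12/13 5/13 0; 5/26 5/13 12/13 0; 0 0 0 1]
T5·…·T1 = [1 0 0 0; -431/338 -119/169 120/169 0; 125/169 120/169 119/169 0; 0 0 0 1]
T6·…·T1 = [3 0 0 0; 1293/338 357/169 -360/169 0; -375/169 -360/169 -357/169 0; 0 0 0 1]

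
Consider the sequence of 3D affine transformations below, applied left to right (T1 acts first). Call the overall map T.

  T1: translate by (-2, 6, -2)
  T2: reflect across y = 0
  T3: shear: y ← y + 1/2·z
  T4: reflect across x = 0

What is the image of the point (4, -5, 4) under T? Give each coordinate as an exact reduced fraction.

T(p) = (-2, 0, 2)

T1 translate by (-2, 6, -2): (4, -5, 4) → (2, 1, 2)
T2 reflect across y = 0: (2, 1, 2) → (2, -1, 2)
T3 shear: y ← y + 1/2·z: (2, -1, 2) → (2, 0, 2)
T4 reflect across x = 0: (2, 0, 2) → (-2, 0, 2)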